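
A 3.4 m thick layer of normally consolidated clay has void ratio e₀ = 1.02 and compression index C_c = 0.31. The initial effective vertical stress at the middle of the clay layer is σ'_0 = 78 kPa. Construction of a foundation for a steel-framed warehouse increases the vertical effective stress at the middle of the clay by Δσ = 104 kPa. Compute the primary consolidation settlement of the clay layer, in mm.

Final effective stress: σ'_f = σ'_0 + Δσ = 78 + 104 = 182 kPa.
Normally consolidated clay, so the full stress increment lies on the virgin compression line:
S_c = C_c·H/(1+e₀)·log₁₀(σ'_f/σ'_0) = 0.31×3.4/(1+1.02)×log₁₀(182/78)
    = 0.52178 × 0.36798 = 0.192 m

S_c ≈ 192 mm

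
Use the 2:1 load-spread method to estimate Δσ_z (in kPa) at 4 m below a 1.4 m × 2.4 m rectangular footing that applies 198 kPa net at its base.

By the 2:1 method the load spreads at 1 horizontal : 2 vertical, so at depth z the loaded area has grown by z in each plan dimension:
Δσ = qBL/((B+z)(L+z)) = 198×1.4×2.4/((1.4+4)(2.4+4)) = 19.25 kPa

Δσ_z ≈ 19.2 kPa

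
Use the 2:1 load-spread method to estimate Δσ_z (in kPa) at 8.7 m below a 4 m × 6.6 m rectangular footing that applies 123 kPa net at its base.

Δσ_z ≈ 16.7 kPa

By the 2:1 method the load spreads at 1 horizontal : 2 vertical, so at depth z the loaded area has grown by z in each plan dimension:
Δσ = qBL/((B+z)(L+z)) = 123×4×6.6/((4+8.7)(6.6+8.7)) = 16.711 kPa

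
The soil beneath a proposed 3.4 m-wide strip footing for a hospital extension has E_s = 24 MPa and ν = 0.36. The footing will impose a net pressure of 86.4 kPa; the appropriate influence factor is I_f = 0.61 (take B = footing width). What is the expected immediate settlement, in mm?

Immediate (elastic) settlement: S_e = q·B·(1−ν²)/E_s · I_f.
E_s = 24 MPa = 24000 kPa.
S_e = 86.4 × 3.4 × (1 − 0.36²) / 24000 × 0.61
    = 86.4 × 3.4 × 0.8704 / 24000 × 0.61
    = 0.006499 m = 6.499 mm

S_e ≈ 6.5 mm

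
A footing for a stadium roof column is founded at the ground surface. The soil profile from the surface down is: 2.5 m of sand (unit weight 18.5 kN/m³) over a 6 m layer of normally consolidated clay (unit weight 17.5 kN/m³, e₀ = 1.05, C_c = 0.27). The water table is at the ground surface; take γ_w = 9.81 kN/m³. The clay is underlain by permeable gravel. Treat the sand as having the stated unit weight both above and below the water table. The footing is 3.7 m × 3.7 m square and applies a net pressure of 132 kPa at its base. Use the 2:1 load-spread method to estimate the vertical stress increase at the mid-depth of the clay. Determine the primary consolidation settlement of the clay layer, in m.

S_c ≈ 0.134 m

Mid-depth of clay below the ground surface: z = 2.5 + 6/2 = 5.5 m.
Total vertical stress at mid-clay: σ_v = 18.5×2.5 + 17.5×3 = 98.75 kPa.
Pore pressure: u = 9.81×(5.5 − 0) = 53.955 kPa.
Initial effective stress: σ'_0 = σ_v − u = 98.75 − 53.955 = 44.795 kPa.
Stress increase at mid-clay by the 2:1 spreading method:
Δσ = qBL/((B+z)(L+z)) = 132×3.7×3.7/((3.7+5.5)(3.7+5.5)) = 21.35 kPa
Final effective stress: σ'_f = σ'_0 + Δσ = 44.795 + 21.35 = 66.145 kPa.
Normally consolidated clay, so the full stress increment lies on the virgin compression line:
S_c = C_c·H/(1+e₀)·log₁₀(σ'_f/σ'_0) = 0.27×6/(1+1.05)×log₁₀(66.145/44.795)
    = 0.79024 × 0.16927 = 0.1338 m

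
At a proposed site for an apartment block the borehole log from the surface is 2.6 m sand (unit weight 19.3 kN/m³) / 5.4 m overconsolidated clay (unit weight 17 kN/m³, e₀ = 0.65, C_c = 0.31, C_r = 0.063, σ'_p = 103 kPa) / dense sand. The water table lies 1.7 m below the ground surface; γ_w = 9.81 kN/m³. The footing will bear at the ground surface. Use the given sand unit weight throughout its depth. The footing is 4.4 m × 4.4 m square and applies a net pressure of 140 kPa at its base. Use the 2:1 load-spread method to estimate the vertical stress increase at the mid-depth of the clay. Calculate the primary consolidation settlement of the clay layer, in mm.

S_c ≈ 34.7 mm

Mid-depth of clay below the ground surface: z = 2.6 + 5.4/2 = 5.3 m.
Total vertical stress at mid-clay: σ_v = 19.3×2.6 + 17×2.7 = 96.08 kPa.
Pore pressure: u = 9.81×(5.3 − 1.7) = 35.316 kPa.
Initial effective stress: σ'_0 = σ_v − u = 96.08 − 35.316 = 60.764 kPa.
Stress increase at mid-clay by the 2:1 spreading method:
Δσ = qBL/((B+z)(L+z)) = 140×4.4×4.4/((4.4+5.3)(4.4+5.3)) = 28.806 kPa
Final effective stress: σ'_f = 60.764 + 28.806 = 89.57 kPa.
σ'_f = 89.57 ≤ σ'_p = 103 kPa, so the clay remains overconsolidated and only the recompression index applies:
S_c = C_r·H/(1+e₀)·log₁₀(σ'_f/σ'_0) = 0.063×5.4/1.65×log₁₀(89.57/60.764)
    = 0.20618 × 0.16852 = 0.03475 m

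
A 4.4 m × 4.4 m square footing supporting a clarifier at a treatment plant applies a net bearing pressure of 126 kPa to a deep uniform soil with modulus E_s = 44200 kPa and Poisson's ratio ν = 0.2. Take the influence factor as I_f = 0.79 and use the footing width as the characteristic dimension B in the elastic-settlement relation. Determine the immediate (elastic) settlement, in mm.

S_e ≈ 9.51 mm

Immediate (elastic) settlement: S_e = q·B·(1−ν²)/E_s · I_f.
S_e = 126 × 4.4 × (1 − 0.2²) / 44200 × 0.79
    = 126 × 4.4 × 0.96 / 44200 × 0.79
    = 0.009513 m = 9.513 mm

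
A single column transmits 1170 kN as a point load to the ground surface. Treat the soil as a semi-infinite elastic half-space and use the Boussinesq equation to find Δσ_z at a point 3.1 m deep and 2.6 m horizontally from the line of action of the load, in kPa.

Δσ_z ≈ 15.3 kPa

Boussinesq vertical stress below a point load on an elastic half-space:
Δσ_z = 3P/(2πz²) · [1 + (r/z)²]^(−5/2)
r/z = 2.6/3.1 = 0.83871; [1+(r/z)²]^(−5/2) = 0.26405.
Δσ_z = 3×1170/(2π×3.1²) × 0.26405 = 58.13 × 0.26405 = 15.35 kPa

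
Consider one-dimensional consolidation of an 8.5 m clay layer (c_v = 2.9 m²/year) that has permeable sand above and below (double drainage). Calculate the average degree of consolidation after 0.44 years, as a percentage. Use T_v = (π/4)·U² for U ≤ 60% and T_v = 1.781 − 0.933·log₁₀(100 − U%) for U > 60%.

Drainage path length: H_d = H/2 = 4.25 m (double drainage).
T_v = c_v·t/H_d² = 2.9×0.44/4.25² = 0.070644.
T_v = 0.070644 corresponds to the U ≤ 60% branch:
U = √(4T_v/π) = 0.2999

U ≈ 30 %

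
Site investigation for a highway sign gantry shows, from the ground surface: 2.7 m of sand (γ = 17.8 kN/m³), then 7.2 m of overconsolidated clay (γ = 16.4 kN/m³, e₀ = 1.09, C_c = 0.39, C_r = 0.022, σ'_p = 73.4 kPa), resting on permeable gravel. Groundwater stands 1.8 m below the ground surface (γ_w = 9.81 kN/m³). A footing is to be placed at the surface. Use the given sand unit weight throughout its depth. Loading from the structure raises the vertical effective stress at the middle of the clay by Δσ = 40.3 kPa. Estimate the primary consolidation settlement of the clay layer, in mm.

S_c ≈ 204 mm

Mid-depth of clay below the ground surface: z = 2.7 + 7.2/2 = 6.3 m.
Total vertical stress at mid-clay: σ_v = 17.8×2.7 + 16.4×3.6 = 107.1 kPa.
Pore pressure: u = 9.81×(6.3 − 1.8) = 44.145 kPa.
Initial effective stress: σ'_0 = σ_v − u = 107.1 − 44.145 = 62.955 kPa.
Final effective stress: σ'_f = 62.955 + 40.3 = 103.25 kPa.
σ'_f = 103.25 > σ'_p = 73.4 kPa, so the stress path crosses the preconsolidation pressure — recompression up to σ'_p, then virgin compression beyond:
S_c = H/(1+e₀)·[C_r·log₁₀(σ'_p/σ'_0) + C_c·log₁₀(σ'_f/σ'_p)]
    = 7.2/2.09 × [0.022×log₁₀(73.4/62.955) + 0.39×log₁₀(103.25/73.4)]
    = 3.445 × [0.0014666 + 0.057796] = 0.2042 m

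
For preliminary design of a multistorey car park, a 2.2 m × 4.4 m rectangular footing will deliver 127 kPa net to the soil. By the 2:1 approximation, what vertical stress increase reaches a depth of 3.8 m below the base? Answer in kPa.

By the 2:1 method the load spreads at 1 horizontal : 2 vertical, so at depth z the loaded area has grown by z in each plan dimension:
Δσ = qBL/((B+z)(L+z)) = 127×2.2×4.4/((2.2+3.8)(4.4+3.8)) = 24.987 kPa

Δσ_z ≈ 25 kPa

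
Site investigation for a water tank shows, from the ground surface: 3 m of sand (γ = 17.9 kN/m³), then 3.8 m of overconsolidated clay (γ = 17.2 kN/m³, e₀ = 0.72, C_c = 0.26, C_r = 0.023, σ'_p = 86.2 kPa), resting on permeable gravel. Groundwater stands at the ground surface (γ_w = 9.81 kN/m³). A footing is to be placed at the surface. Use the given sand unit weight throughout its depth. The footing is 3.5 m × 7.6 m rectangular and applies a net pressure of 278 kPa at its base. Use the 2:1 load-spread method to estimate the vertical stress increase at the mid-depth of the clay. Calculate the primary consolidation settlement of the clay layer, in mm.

Mid-depth of clay below the ground surface: z = 3 + 3.8/2 = 4.9 m.
Total vertical stress at mid-clay: σ_v = 17.9×3 + 17.2×1.9 = 86.38 kPa.
Pore pressure: u = 9.81×(4.9 − 0) = 48.069 kPa.
Initial effective stress: σ'_0 = σ_v − u = 86.38 − 48.069 = 38.311 kPa.
Stress increase at mid-clay by the 2:1 spreading method:
Δσ = qBL/((B+z)(L+z)) = 278×3.5×7.6/((3.5+4.9)(7.6+4.9)) = 70.427 kPa
Final effective stress: σ'_f = 38.311 + 70.427 = 108.74 kPa.
σ'_f = 108.74 > σ'_p = 86.2 kPa, so the stress path crosses the preconsolidation pressure — recompression up to σ'_p, then virgin compression beyond:
S_c = H/(1+e₀)·[C_r·log₁₀(σ'_p/σ'_0) + C_c·log₁₀(σ'_f/σ'_p)]
    = 3.8/1.72 × [0.023×log₁₀(86.2/38.311) + 0.26×log₁₀(108.74/86.2)]
    = 2.2093 × [0.0081002 + 0.026229] = 0.07584 m

S_c ≈ 75.8 mm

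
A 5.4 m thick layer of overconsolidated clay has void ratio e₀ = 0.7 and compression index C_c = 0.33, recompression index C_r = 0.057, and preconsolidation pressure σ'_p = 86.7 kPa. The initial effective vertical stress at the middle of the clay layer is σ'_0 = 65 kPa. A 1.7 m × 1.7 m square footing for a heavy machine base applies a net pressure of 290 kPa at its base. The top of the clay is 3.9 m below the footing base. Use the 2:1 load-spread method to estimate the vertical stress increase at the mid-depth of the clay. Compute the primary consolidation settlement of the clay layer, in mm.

Mid-depth of clay below the footing base: z = 3.9 + 5.4/2 = 6.6 m.
Stress increase at mid-clay by the 2:1 spreading method:
Δσ = qBL/((B+z)(L+z)) = 290×1.7×1.7/((1.7+6.6)(1.7+6.6)) = 12.166 kPa
Final effective stress: σ'_f = 65 + 12.166 = 77.166 kPa.
σ'_f = 77.166 ≤ σ'_p = 86.7 kPa, so the clay remains overconsolidated and only the recompression index applies:
S_c = C_r·H/(1+e₀)·log₁₀(σ'_f/σ'_0) = 0.057×5.4/1.7×log₁₀(77.166/65)
    = 0.18106 × 0.074513 = 0.01349 m

S_c ≈ 13.5 mm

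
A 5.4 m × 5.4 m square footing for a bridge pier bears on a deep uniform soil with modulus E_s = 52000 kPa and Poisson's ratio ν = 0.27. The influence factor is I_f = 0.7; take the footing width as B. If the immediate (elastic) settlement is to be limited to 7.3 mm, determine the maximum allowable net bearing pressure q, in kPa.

S_e = q·B·(1−ν²)/E_s · I_f  ⇒  q = S_e·E_s / (B·(1−ν²)·I_f).
q = 0.0073 × 52000 / (5.4 × 0.9271 × 0.7) = 108.3 kPa

q ≈ 108 kPa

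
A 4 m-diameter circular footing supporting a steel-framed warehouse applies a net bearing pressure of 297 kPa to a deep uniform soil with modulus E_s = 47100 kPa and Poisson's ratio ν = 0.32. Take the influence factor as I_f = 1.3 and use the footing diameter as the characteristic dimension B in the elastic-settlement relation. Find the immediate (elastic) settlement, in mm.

Immediate (elastic) settlement: S_e = q·B·(1−ν²)/E_s · I_f.
S_e = 297 × 4 × (1 − 0.32²) / 47100 × 1.3
    = 297 × 4 × 0.8976 / 47100 × 1.3
    = 0.02943 m = 29.43 mm

S_e ≈ 29.4 mm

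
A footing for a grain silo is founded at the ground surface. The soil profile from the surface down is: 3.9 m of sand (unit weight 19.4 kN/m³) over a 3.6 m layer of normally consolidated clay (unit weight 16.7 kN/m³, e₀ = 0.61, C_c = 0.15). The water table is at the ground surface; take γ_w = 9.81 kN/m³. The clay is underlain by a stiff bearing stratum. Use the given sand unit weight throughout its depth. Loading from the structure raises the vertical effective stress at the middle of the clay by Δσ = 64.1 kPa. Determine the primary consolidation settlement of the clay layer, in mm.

Mid-depth of clay below the ground surface: z = 3.9 + 3.6/2 = 5.7 m.
Total vertical stress at mid-clay: σ_v = 19.4×3.9 + 16.7×1.8 = 105.72 kPa.
Pore pressure: u = 9.81×(5.7 − 0) = 55.917 kPa.
Initial effective stress: σ'_0 = σ_v − u = 105.72 − 55.917 = 49.803 kPa.
Final effective stress: σ'_f = σ'_0 + Δσ = 49.803 + 64.1 = 113.9 kPa.
Normally consolidated clay, so the full stress increment lies on the virgin compression line:
S_c = C_c·H/(1+e₀)·log₁₀(σ'_f/σ'_0) = 0.15×3.6/(1+0.61)×log₁₀(113.9/49.803)
    = 0.3354 × 0.35927 = 0.1205 m

S_c ≈ 120 mm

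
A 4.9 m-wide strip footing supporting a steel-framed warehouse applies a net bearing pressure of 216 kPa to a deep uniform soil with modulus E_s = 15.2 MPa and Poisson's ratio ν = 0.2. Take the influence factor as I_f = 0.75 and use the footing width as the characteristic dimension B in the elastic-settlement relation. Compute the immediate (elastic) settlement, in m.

Immediate (elastic) settlement: S_e = q·B·(1−ν²)/E_s · I_f.
E_s = 15.2 MPa = 15200 kPa.
S_e = 216 × 4.9 × (1 − 0.2²) / 15200 × 0.75
    = 216 × 4.9 × 0.96 / 15200 × 0.75
    = 0.05013 m

S_e ≈ 0.0501 m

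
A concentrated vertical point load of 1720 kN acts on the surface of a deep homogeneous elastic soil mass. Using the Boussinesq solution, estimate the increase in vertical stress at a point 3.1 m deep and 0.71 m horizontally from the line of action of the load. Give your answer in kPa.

Δσ_z ≈ 75.2 kPa

Boussinesq vertical stress below a point load on an elastic half-space:
Δσ_z = 3P/(2πz²) · [1 + (r/z)²]^(−5/2)
r/z = 0.71/3.1 = 0.22903; [1+(r/z)²]^(−5/2) = 0.88002.
Δσ_z = 3×1720/(2π×3.1²) × 0.88002 = 85.457 × 0.88002 = 75.2 kPa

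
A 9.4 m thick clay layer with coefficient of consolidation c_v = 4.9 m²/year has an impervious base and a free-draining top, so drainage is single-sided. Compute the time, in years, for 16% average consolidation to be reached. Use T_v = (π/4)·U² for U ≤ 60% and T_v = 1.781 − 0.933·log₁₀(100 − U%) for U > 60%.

Drainage path length: H_d = H = 9.4 m (single drainage).
U ≤ 60%: T_v = (π/4)·U² = (π/4)×0.16² = 0.020106.
t = T_v·H_d²/c_v = 0.020106×9.4²/4.9 = 0.3626 years.

t ≈ 0.363 years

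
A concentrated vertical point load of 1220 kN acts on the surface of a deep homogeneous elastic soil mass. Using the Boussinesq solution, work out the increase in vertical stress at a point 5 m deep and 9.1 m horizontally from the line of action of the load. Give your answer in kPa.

Δσ_z ≈ 0.603 kPa

Boussinesq vertical stress below a point load on an elastic half-space:
Δσ_z = 3P/(2πz²) · [1 + (r/z)²]^(−5/2)
r/z = 9.1/5 = 1.82; [1+(r/z)²]^(−5/2) = 0.025894.
Δσ_z = 3×1220/(2π×5²) × 0.025894 = 23.3 × 0.025894 = 0.6033 kPa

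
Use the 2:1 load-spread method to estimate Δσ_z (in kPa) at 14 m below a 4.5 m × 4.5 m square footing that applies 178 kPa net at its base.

By the 2:1 method the load spreads at 1 horizontal : 2 vertical, so at depth z the loaded area has grown by z in each plan dimension:
Δσ = qBL/((B+z)(L+z)) = 178×4.5×4.5/((4.5+14)(4.5+14)) = 10.532 kPa

Δσ_z ≈ 10.5 kPa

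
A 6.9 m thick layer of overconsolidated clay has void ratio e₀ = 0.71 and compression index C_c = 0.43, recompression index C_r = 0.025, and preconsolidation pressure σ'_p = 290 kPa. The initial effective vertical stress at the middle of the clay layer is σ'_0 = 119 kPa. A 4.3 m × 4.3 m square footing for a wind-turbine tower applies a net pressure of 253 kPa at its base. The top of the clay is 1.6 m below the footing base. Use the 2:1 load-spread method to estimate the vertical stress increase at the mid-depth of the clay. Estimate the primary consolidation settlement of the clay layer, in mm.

Mid-depth of clay below the footing base: z = 1.6 + 6.9/2 = 5.05 m.
Stress increase at mid-clay by the 2:1 spreading method:
Δσ = qBL/((B+z)(L+z)) = 253×4.3×4.3/((4.3+5.05)(4.3+5.05)) = 53.51 kPa
Final effective stress: σ'_f = 119 + 53.51 = 172.51 kPa.
σ'_f = 172.51 ≤ σ'_p = 290 kPa, so the clay remains overconsolidated and only the recompression index applies:
S_c = C_r·H/(1+e₀)·log₁₀(σ'_f/σ'_0) = 0.025×6.9/1.71×log₁₀(172.51/119)
    = 0.10088 × 0.16127 = 0.01627 m

S_c ≈ 16.3 mm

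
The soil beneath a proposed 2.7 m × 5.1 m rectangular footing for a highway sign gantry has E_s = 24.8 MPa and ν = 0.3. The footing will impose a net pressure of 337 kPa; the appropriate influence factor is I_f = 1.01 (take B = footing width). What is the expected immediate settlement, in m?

Immediate (elastic) settlement: S_e = q·B·(1−ν²)/E_s · I_f.
E_s = 24.8 MPa = 24800 kPa.
S_e = 337 × 2.7 × (1 − 0.3²) / 24800 × 1.01
    = 337 × 2.7 × 0.91 / 24800 × 1.01
    = 0.03372 m

S_e ≈ 0.0337 m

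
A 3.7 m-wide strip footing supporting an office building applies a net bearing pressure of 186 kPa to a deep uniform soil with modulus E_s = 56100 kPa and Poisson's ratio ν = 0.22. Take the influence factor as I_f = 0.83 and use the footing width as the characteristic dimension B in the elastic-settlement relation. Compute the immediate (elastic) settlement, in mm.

S_e ≈ 9.69 mm

Immediate (elastic) settlement: S_e = q·B·(1−ν²)/E_s · I_f.
S_e = 186 × 3.7 × (1 − 0.22²) / 56100 × 0.83
    = 186 × 3.7 × 0.9516 / 56100 × 0.83
    = 0.009689 m = 9.689 mm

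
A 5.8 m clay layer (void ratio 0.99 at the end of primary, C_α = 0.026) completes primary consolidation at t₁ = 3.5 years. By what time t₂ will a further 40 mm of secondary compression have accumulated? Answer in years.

S_s = C_α·H/(1+e_p)·log₁₀(t₂/t₁) ⇒ log₁₀(t₂/t₁) = S_s·(1+e_p)/(C_α·H).
log₁₀(t₂/t₁) = 0.04 × (1+0.99) / (0.026×5.8) = 0.5279
t₂ = t₁ × 10^0.5279 = 3.5 × 3.372 = 11.8 years

t₂ ≈ 11.8 years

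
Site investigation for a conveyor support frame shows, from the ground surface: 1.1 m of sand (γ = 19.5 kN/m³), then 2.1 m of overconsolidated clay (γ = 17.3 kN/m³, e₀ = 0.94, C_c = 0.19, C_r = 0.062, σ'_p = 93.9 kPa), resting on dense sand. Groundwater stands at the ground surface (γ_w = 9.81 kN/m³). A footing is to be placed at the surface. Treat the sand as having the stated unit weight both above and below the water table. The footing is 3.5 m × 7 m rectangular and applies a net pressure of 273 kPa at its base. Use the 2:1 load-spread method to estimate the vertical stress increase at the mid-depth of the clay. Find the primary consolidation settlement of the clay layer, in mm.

S_c ≈ 87.9 mm

Mid-depth of clay below the ground surface: z = 1.1 + 2.1/2 = 2.15 m.
Total vertical stress at mid-clay: σ_v = 19.5×1.1 + 17.3×1.05 = 39.615 kPa.
Pore pressure: u = 9.81×(2.15 − 0) = 21.091 kPa.
Initial effective stress: σ'_0 = σ_v − u = 39.615 − 21.091 = 18.524 kPa.
Stress increase at mid-clay by the 2:1 spreading method:
Δσ = qBL/((B+z)(L+z)) = 273×3.5×7/((3.5+2.15)(7+2.15)) = 129.38 kPa
Final effective stress: σ'_f = 18.524 + 129.38 = 147.9 kPa.
σ'_f = 147.9 > σ'_p = 93.9 kPa, so the stress path crosses the preconsolidation pressure — recompression up to σ'_p, then virgin compression beyond:
S_c = H/(1+e₀)·[C_r·log₁₀(σ'_p/σ'_0) + C_c·log₁₀(σ'_f/σ'_p)]
    = 2.1/1.94 × [0.062×log₁₀(93.9/18.524) + 0.19×log₁₀(147.9/93.9)]
    = 1.0825 × [0.043706 + 0.037487] = 0.08789 m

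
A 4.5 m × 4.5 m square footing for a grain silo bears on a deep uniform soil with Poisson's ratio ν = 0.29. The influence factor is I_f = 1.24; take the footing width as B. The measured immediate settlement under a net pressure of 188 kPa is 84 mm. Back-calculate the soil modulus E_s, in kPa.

E_s ≈ 11400 kPa

S_e = q·B·(1−ν²)/E_s · I_f  ⇒  E_s = q·B·(1−ν²)·I_f / S_e.
E_s = 188 × 4.5 × 0.9159 × 1.24 / 0.084 = 11440 kPa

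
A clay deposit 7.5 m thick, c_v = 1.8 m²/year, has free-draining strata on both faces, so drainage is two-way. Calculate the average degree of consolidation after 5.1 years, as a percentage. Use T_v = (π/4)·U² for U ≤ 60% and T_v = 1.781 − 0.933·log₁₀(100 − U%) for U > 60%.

Drainage path length: H_d = H/2 = 3.75 m (double drainage).
T_v = c_v·t/H_d² = 1.8×5.1/3.75² = 0.6528.
T_v = 0.6528 corresponds to the U > 60% branch:
U = 1 − 10^((1.781 − T_v)/0.933)/100 = 0.8381

U ≈ 83.8 %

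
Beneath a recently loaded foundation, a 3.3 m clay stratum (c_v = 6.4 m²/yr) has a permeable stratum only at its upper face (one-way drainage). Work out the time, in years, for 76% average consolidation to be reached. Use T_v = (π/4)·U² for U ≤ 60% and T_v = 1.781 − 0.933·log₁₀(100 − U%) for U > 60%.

t ≈ 0.839 years

Drainage path length: H_d = H = 3.3 m (single drainage).
U > 60%: T_v = 1.781 − 0.933·log₁₀(100 − 76) = 0.49326.
t = T_v·H_d²/c_v = 0.49326×3.3²/6.4 = 0.8393 years.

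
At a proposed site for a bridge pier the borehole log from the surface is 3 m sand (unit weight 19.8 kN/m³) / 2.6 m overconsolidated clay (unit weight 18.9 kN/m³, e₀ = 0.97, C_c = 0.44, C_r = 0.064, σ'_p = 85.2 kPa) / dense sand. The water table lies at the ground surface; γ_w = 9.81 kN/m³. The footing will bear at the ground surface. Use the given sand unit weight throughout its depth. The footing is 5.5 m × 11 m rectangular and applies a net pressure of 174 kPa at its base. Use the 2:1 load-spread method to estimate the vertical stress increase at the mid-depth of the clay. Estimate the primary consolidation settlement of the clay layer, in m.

S_c ≈ 0.0951 m

Mid-depth of clay below the ground surface: z = 3 + 2.6/2 = 4.3 m.
Total vertical stress at mid-clay: σ_v = 19.8×3 + 18.9×1.3 = 83.97 kPa.
Pore pressure: u = 9.81×(4.3 − 0) = 42.183 kPa.
Initial effective stress: σ'_0 = σ_v − u = 83.97 − 42.183 = 41.787 kPa.
Stress increase at mid-clay by the 2:1 spreading method:
Δσ = qBL/((B+z)(L+z)) = 174×5.5×11/((5.5+4.3)(11+4.3)) = 70.208 kPa
Final effective stress: σ'_f = 41.787 + 70.208 = 112 kPa.
σ'_f = 112 > σ'_p = 85.2 kPa, so the stress path crosses the preconsolidation pressure — recompression up to σ'_p, then virgin compression beyond:
S_c = H/(1+e₀)·[C_r·log₁₀(σ'_p/σ'_0) + C_c·log₁₀(σ'_f/σ'_p)]
    = 2.6/1.97 × [0.064×log₁₀(85.2/41.787) + 0.44×log₁₀(112/85.2)]
    = 1.3198 × [0.019801 + 0.052263] = 0.09511 m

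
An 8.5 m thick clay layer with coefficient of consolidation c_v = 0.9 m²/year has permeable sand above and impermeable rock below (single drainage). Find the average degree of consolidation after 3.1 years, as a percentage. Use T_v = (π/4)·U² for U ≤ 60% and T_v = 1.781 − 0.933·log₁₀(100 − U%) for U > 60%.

U ≈ 22.2 %

Drainage path length: H_d = H = 8.5 m (single drainage).
T_v = c_v·t/H_d² = 0.9×3.1/8.5² = 0.038616.
T_v = 0.038616 corresponds to the U ≤ 60% branch:
U = √(4T_v/π) = 0.2217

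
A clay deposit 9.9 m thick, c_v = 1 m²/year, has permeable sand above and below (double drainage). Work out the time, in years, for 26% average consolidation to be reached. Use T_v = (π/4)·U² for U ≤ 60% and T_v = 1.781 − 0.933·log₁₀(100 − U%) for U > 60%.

t ≈ 1.3 years

Drainage path length: H_d = H/2 = 4.95 m (double drainage).
U ≤ 60%: T_v = (π/4)·U² = (π/4)×0.26² = 0.053093.
t = T_v·H_d²/c_v = 0.053093×4.95²/1 = 1.301 years.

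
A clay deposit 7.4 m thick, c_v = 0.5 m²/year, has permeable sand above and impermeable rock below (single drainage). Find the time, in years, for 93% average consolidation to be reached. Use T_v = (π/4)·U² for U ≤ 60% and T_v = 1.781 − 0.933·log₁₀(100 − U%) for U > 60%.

t ≈ 109 years

Drainage path length: H_d = H = 7.4 m (single drainage).
U > 60%: T_v = 1.781 − 0.933·log₁₀(100 − 93) = 0.99252.
t = T_v·H_d²/c_v = 0.99252×7.4²/0.5 = 108.7 years.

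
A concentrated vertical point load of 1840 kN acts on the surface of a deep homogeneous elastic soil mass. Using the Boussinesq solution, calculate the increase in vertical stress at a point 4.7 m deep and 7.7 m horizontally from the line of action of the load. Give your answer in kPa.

Boussinesq vertical stress below a point load on an elastic half-space:
Δσ_z = 3P/(2πz²) · [1 + (r/z)²]^(−5/2)
r/z = 7.7/4.7 = 1.6383; [1+(r/z)²]^(−5/2) = 0.038388.
Δσ_z = 3×1840/(2π×4.7²) × 0.038388 = 39.771 × 0.038388 = 1.527 kPa

Δσ_z ≈ 1.53 kPa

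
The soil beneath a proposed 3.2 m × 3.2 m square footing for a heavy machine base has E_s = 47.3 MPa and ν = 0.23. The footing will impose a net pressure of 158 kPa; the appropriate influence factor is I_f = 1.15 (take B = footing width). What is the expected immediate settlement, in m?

Immediate (elastic) settlement: S_e = q·B·(1−ν²)/E_s · I_f.
E_s = 47.3 MPa = 47300 kPa.
S_e = 158 × 3.2 × (1 − 0.23²) / 47300 × 1.15
    = 158 × 3.2 × 0.9471 / 47300 × 1.15
    = 0.01164 m

S_e ≈ 0.0116 m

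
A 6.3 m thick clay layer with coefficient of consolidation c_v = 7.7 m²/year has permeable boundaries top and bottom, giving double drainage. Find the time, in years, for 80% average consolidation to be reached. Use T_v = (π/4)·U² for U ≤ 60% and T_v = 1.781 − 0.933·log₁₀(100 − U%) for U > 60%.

t ≈ 0.731 years

Drainage path length: H_d = H/2 = 3.15 m (double drainage).
U > 60%: T_v = 1.781 − 0.933·log₁₀(100 − 80) = 0.56714.
t = T_v·H_d²/c_v = 0.56714×3.15²/7.7 = 0.7308 years.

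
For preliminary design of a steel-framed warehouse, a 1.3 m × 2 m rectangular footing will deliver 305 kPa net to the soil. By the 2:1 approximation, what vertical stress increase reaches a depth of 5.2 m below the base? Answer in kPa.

By the 2:1 method the load spreads at 1 horizontal : 2 vertical, so at depth z the loaded area has grown by z in each plan dimension:
Δσ = qBL/((B+z)(L+z)) = 305×1.3×2/((1.3+5.2)(2+5.2)) = 16.944 kPa

Δσ_z ≈ 16.9 kPa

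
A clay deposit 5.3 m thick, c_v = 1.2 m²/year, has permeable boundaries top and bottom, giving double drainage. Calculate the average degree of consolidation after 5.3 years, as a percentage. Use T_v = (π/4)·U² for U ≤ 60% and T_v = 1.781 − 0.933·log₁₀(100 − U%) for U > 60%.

U ≈ 91.3 %

Drainage path length: H_d = H/2 = 2.65 m (double drainage).
T_v = c_v·t/H_d² = 1.2×5.3/2.65² = 0.90566.
T_v = 0.90566 corresponds to the U > 60% branch:
U = 1 − 10^((1.781 − T_v)/0.933)/100 = 0.9133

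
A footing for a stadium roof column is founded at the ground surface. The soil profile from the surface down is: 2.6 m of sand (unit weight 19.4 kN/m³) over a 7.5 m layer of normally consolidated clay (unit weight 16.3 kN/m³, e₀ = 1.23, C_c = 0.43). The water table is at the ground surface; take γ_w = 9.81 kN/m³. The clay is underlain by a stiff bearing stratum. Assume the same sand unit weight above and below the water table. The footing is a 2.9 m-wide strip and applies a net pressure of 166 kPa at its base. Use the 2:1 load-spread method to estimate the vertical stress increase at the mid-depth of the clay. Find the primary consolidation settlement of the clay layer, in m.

S_c ≈ 0.453 m

Mid-depth of clay below the ground surface: z = 2.6 + 7.5/2 = 6.35 m.
Total vertical stress at mid-clay: σ_v = 19.4×2.6 + 16.3×3.75 = 111.56 kPa.
Pore pressure: u = 9.81×(6.35 − 0) = 62.294 kPa.
Initial effective stress: σ'_0 = σ_v − u = 111.56 − 62.294 = 49.266 kPa.
Stress increase at mid-clay by the 2:1 spreading method:
Δσ = qB/(B+z) = 166×2.9/(2.9+6.35) = 52.043 kPa
Final effective stress: σ'_f = σ'_0 + Δσ = 49.266 + 52.043 = 101.31 kPa.
Normally consolidated clay, so the full stress increment lies on the virgin compression line:
S_c = C_c·H/(1+e₀)·log₁₀(σ'_f/σ'_0) = 0.43×7.5/(1+1.23)×log₁₀(101.31/49.266)
    = 1.4462 × 0.31311 = 0.4528 m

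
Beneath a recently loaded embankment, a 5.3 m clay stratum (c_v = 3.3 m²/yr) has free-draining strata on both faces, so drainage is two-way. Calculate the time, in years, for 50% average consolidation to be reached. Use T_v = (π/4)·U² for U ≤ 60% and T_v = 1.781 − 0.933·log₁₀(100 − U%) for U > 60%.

t ≈ 0.418 years

Drainage path length: H_d = H/2 = 2.65 m (double drainage).
U ≤ 60%: T_v = (π/4)·U² = (π/4)×0.5² = 0.19635.
t = T_v·H_d²/c_v = 0.19635×2.65²/3.3 = 0.4178 years.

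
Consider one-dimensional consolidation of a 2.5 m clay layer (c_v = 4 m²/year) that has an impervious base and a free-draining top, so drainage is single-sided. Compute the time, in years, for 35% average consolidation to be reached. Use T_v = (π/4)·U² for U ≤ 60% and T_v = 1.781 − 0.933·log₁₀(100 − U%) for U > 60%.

t ≈ 0.15 years

Drainage path length: H_d = H = 2.5 m (single drainage).
U ≤ 60%: T_v = (π/4)·U² = (π/4)×0.35² = 0.096211.
t = T_v·H_d²/c_v = 0.096211×2.5²/4 = 0.1503 years.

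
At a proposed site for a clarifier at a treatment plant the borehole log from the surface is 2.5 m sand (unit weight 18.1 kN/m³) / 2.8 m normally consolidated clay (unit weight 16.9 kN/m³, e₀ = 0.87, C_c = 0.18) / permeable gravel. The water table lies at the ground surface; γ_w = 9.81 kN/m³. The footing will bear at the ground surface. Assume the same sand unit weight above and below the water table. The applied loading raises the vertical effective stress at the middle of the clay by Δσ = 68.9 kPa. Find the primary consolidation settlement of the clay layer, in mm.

S_c ≈ 138 mm

Mid-depth of clay below the ground surface: z = 2.5 + 2.8/2 = 3.9 m.
Total vertical stress at mid-clay: σ_v = 18.1×2.5 + 16.9×1.4 = 68.91 kPa.
Pore pressure: u = 9.81×(3.9 − 0) = 38.259 kPa.
Initial effective stress: σ'_0 = σ_v − u = 68.91 − 38.259 = 30.651 kPa.
Final effective stress: σ'_f = σ'_0 + Δσ = 30.651 + 68.9 = 99.551 kPa.
Normally consolidated clay, so the full stress increment lies on the virgin compression line:
S_c = C_c·H/(1+e₀)·log₁₀(σ'_f/σ'_0) = 0.18×2.8/(1+0.87)×log₁₀(99.551/30.651)
    = 0.26952 × 0.5116 = 0.1379 m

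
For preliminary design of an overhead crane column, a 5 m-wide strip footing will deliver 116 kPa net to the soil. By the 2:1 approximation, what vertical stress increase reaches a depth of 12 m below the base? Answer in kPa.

By the 2:1 method the load spreads at 1 horizontal : 2 vertical, so at depth z the loaded area has grown by z in each plan dimension:
Δσ = qB/(B+z) = 116×5/(5+12) = 34.118 kPa

Δσ_z ≈ 34.1 kPa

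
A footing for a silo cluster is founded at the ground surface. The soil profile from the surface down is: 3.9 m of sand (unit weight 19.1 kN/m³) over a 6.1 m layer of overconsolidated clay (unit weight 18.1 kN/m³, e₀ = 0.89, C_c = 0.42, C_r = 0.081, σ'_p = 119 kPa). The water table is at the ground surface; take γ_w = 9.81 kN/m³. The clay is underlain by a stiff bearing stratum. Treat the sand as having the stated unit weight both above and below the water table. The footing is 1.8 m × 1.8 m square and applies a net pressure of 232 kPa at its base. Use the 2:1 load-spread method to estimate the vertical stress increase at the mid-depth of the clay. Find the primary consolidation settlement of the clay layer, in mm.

Mid-depth of clay below the ground surface: z = 3.9 + 6.1/2 = 6.95 m.
Total vertical stress at mid-clay: σ_v = 19.1×3.9 + 18.1×3.05 = 129.69 kPa.
Pore pressure: u = 9.81×(6.95 − 0) = 68.18 kPa.
Initial effective stress: σ'_0 = σ_v − u = 129.69 − 68.18 = 61.51 kPa.
Stress increase at mid-clay by the 2:1 spreading method:
Δσ = qBL/((B+z)(L+z)) = 232×1.8×1.8/((1.8+6.95)(1.8+6.95)) = 9.8179 kPa
Final effective stress: σ'_f = 61.51 + 9.8179 = 71.328 kPa.
σ'_f = 71.328 ≤ σ'_p = 119 kPa, so the clay remains overconsolidated and only the recompression index applies:
S_c = C_r·H/(1+e₀)·log₁₀(σ'_f/σ'_0) = 0.081×6.1/1.89×log₁₀(71.328/61.51)
    = 0.26143 × 0.064314 = 0.01681 m

S_c ≈ 16.8 mm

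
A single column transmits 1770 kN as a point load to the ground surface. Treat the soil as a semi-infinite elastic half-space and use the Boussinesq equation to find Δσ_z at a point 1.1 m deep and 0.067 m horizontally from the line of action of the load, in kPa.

Boussinesq vertical stress below a point load on an elastic half-space:
Δσ_z = 3P/(2πz²) · [1 + (r/z)²]^(−5/2)
r/z = 0.067/1.1 = 0.060909; [1+(r/z)²]^(−5/2) = 0.99079.
Δσ_z = 3×1770/(2π×1.1²) × 0.99079 = 698.44 × 0.99079 = 692 kPa

Δσ_z ≈ 692 kPa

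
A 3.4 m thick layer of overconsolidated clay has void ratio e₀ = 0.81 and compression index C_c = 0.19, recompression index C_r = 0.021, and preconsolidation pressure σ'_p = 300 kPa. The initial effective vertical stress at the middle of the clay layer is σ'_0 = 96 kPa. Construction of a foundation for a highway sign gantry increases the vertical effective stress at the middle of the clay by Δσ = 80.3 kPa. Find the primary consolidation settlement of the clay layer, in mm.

S_c ≈ 10.4 mm

Final effective stress: σ'_f = 96 + 80.3 = 176.3 kPa.
σ'_f = 176.3 ≤ σ'_p = 300 kPa, so the clay remains overconsolidated and only the recompression index applies:
S_c = C_r·H/(1+e₀)·log₁₀(σ'_f/σ'_0) = 0.021×3.4/1.81×log₁₀(176.3/96)
    = 0.039449 × 0.26398 = 0.01041 m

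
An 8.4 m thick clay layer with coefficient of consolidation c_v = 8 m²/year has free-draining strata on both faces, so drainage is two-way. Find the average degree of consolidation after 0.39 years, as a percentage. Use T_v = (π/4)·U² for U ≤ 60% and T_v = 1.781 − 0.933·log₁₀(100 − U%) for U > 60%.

U ≈ 47.5 %

Drainage path length: H_d = H/2 = 4.2 m (double drainage).
T_v = c_v·t/H_d² = 8×0.39/4.2² = 0.17687.
T_v = 0.17687 corresponds to the U ≤ 60% branch:
U = √(4T_v/π) = 0.4746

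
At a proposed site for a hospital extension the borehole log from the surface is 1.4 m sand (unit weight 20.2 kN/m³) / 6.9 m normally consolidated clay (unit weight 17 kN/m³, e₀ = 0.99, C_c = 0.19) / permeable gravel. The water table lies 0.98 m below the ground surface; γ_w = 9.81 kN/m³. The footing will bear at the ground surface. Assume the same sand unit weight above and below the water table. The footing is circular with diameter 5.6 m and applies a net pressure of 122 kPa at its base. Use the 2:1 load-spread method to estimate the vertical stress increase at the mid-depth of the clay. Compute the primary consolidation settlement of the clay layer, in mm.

S_c ≈ 154 mm

Mid-depth of clay below the ground surface: z = 1.4 + 6.9/2 = 4.85 m.
Total vertical stress at mid-clay: σ_v = 20.2×1.4 + 17×3.45 = 86.93 kPa.
Pore pressure: u = 9.81×(4.85 − 0.98) = 37.965 kPa.
Initial effective stress: σ'_0 = σ_v − u = 86.93 − 37.965 = 48.965 kPa.
Stress increase at mid-clay by the 2:1 spreading method:
Δσ ≈ qD²/(D+z)² = 122×5.6²/(5.6+4.85)² = 35.035 kPa
Final effective stress: σ'_f = σ'_0 + Δσ = 48.965 + 35.035 = 84 kPa.
Normally consolidated clay, so the full stress increment lies on the virgin compression line:
S_c = C_c·H/(1+e₀)·log₁₀(σ'_f/σ'_0) = 0.19×6.9/(1+0.99)×log₁₀(84/48.965)
    = 0.65879 × 0.23439 = 0.1544 m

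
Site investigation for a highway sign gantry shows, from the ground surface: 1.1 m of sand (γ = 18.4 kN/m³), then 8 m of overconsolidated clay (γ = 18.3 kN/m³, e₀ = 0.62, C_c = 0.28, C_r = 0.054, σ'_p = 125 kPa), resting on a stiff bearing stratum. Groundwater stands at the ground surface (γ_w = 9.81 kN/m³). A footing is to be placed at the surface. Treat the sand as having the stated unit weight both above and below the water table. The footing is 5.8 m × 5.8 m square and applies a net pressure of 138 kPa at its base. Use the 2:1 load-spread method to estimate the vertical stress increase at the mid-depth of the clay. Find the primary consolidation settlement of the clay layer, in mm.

Mid-depth of clay below the ground surface: z = 1.1 + 8/2 = 5.1 m.
Total vertical stress at mid-clay: σ_v = 18.4×1.1 + 18.3×4 = 93.44 kPa.
Pore pressure: u = 9.81×(5.1 − 0) = 50.031 kPa.
Initial effective stress: σ'_0 = σ_v − u = 93.44 − 50.031 = 43.409 kPa.
Stress increase at mid-clay by the 2:1 spreading method:
Δσ = qBL/((B+z)(L+z)) = 138×5.8×5.8/((5.8+5.1)(5.8+5.1)) = 39.073 kPa
Final effective stress: σ'_f = 43.409 + 39.073 = 82.482 kPa.
σ'_f = 82.482 ≤ σ'_p = 125 kPa, so the clay remains overconsolidated and only the recompression index applies:
S_c = C_r·H/(1+e₀)·log₁₀(σ'_f/σ'_0) = 0.054×8/1.62×log₁₀(82.482/43.409)
    = 0.26667 × 0.27878 = 0.07434 m

S_c ≈ 74.3 mm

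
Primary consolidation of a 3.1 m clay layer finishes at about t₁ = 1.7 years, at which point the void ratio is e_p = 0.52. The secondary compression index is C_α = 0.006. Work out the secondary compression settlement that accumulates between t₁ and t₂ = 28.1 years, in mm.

S_s ≈ 14.9 mm

Secondary compression: S_s = C_α·H/(1+e_p)·log₁₀(t₂/t₁)
S_s = 0.006×3.1/(1+0.52)×log₁₀(28.1/1.7)
    = 0.01224 × 1.218 = 0.01491 m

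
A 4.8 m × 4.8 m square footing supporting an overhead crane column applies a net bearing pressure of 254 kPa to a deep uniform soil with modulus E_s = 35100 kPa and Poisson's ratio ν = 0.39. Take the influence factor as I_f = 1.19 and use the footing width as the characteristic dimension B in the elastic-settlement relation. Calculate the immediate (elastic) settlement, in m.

Immediate (elastic) settlement: S_e = q·B·(1−ν²)/E_s · I_f.
S_e = 254 × 4.8 × (1 − 0.39²) / 35100 × 1.19
    = 254 × 4.8 × 0.8479 / 35100 × 1.19
    = 0.03505 m

S_e ≈ 0.035 m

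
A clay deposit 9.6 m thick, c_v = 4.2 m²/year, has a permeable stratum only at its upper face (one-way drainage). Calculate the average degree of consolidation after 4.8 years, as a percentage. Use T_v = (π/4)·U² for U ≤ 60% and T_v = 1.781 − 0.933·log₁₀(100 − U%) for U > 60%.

U ≈ 52.8 %

Drainage path length: H_d = H = 9.6 m (single drainage).
T_v = c_v·t/H_d² = 4.2×4.8/9.6² = 0.21875.
T_v = 0.21875 corresponds to the U ≤ 60% branch:
U = √(4T_v/π) = 0.5278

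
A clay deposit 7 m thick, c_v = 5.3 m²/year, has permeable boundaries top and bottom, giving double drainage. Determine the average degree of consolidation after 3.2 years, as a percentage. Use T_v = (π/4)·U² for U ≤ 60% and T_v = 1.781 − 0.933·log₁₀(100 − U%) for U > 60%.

Drainage path length: H_d = H/2 = 3.5 m (double drainage).
T_v = c_v·t/H_d² = 5.3×3.2/3.5² = 1.3845.
T_v = 1.3845 corresponds to the U > 60% branch:
U = 1 − 10^((1.781 − T_v)/0.933)/100 = 0.9734

U ≈ 97.3 %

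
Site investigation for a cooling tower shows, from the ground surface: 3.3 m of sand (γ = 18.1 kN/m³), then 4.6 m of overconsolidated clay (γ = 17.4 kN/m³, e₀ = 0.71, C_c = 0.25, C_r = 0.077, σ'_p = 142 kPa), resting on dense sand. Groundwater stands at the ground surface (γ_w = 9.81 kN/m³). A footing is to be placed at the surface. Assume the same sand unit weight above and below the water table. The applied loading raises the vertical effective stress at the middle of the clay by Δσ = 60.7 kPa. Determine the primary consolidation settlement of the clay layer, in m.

Mid-depth of clay below the ground surface: z = 3.3 + 4.6/2 = 5.6 m.
Total vertical stress at mid-clay: σ_v = 18.1×3.3 + 17.4×2.3 = 99.75 kPa.
Pore pressure: u = 9.81×(5.6 − 0) = 54.936 kPa.
Initial effective stress: σ'_0 = σ_v − u = 99.75 − 54.936 = 44.814 kPa.
Final effective stress: σ'_f = 44.814 + 60.7 = 105.51 kPa.
σ'_f = 105.51 ≤ σ'_p = 142 kPa, so the clay remains overconsolidated and only the recompression index applies:
S_c = C_r·H/(1+e₀)·log₁₀(σ'_f/σ'_0) = 0.077×4.6/1.71×log₁₀(105.51/44.814)
    = 0.20714 × 0.37188 = 0.07703 m

S_c ≈ 0.077 m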